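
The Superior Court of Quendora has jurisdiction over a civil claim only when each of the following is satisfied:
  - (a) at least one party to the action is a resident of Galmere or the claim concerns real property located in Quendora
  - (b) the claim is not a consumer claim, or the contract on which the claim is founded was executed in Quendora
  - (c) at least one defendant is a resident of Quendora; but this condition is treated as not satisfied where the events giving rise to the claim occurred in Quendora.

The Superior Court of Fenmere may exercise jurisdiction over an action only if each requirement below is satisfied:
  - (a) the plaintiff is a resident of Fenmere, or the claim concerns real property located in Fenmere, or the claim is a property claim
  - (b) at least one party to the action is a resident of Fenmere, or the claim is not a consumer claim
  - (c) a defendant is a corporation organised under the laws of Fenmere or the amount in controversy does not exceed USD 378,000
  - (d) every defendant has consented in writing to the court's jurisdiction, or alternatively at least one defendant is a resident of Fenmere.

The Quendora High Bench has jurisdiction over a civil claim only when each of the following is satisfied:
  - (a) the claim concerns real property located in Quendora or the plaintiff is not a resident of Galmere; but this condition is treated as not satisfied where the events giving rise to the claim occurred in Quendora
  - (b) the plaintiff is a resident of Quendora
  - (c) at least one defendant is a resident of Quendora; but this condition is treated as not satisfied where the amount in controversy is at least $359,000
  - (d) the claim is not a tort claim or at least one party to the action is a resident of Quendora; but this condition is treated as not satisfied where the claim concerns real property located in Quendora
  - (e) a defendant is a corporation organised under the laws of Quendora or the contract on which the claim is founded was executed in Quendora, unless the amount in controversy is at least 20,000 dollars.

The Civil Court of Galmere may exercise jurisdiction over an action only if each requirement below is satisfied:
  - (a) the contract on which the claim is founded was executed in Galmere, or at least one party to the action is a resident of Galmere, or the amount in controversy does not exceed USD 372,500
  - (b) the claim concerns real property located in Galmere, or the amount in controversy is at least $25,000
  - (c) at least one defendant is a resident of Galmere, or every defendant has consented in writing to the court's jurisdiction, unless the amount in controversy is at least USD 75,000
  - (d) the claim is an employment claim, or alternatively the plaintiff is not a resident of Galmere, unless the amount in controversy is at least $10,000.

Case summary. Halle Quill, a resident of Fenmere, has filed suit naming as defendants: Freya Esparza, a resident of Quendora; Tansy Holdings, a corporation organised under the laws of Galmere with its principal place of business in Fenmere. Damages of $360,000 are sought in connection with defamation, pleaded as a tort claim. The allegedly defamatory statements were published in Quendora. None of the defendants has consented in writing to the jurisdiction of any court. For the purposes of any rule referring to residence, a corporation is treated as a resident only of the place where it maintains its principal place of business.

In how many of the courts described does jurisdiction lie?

The Superior Court of Quendora:
  (a) No party resides in Galmere; the claim does not concern real property — none of the alternatives is met. Condition not met.
  (b) The claim is a tort claim, not a consumer claim, so one alternative holds. Condition met.
  (c) Freya Esparza resides in Quendora. However, the operative events occurred in Quendora, which falls within the stated exception and so defeats the condition. Fails.
  → No jurisdiction.
The Superior Court of Fenmere:
  (a) The plaintiff resides in Fenmere, which satisfies one of the alternatives. Met.
  (b) Halle Quill resides in Fenmere, which satisfies one of the alternatives. Condition met.
  (c) The amount in controversy is USD 360,000, within the 378,000 dollars ceiling, so this disjunct is met. Met.
  (d) Tansy Holdings resides in Fenmere — that alternative is enough. Satisfied.
  → Jurisdiction lies.
The Quendora High Bench:
  (a) The plaintiff resides in Fenmere, which is not Galmere — that alternative is enough. But the carve-out bites: the operative events occurred in Quendora. Fails.
  (b) The plaintiff resides in Fenmere, not Quendora. Condition not met.
  (c) Freya Esparza resides in Quendora. But the carve-out bites: the amount in controversy is $360,000, which meets the 359,000 dollars floor. Condition not met.
  (d) Freya Esparza resides in Quendora, so one alternative holds. And the carve-out is inapplicable — the claim does not concern real property. Condition met.
  (e) The corporate defendant(s) are organised in Galmere, not Quendora; no contract (and hence no place of execution) is alleged — none of the alternatives is met. But the amount in controversy is $360,000, which meets the USD 20,000 floor, and the 'unless' clause therefore excuses the requirement. Satisfied.
  → No jurisdiction.
The Civil Court of Galmere:
  (a) The amount in controversy is $360,000, within the USD 372,500 ceiling, so one alternative holds. Condition met.
  (b) The amount in controversy is USD 360,000, which meets the USD 25,000 floor, so this disjunct is met. Met.
  (c) No defendant resides in Galmere (they reside in Quendora, Fenmere); no such written consent has been filed — no alternative holds. However, the amount in controversy is $360,000, which meets the 75,000 dollars floor, so the 'unless' proviso supplies this condition. Condition met.
  (d) The plaintiff resides in Fenmere, which is not Galmere, so this disjunct is met. Satisfied.
  → All conditions met; jurisdiction exists.
Courts with jurisdiction: the Superior Court of Fenmere, the Civil Court of Galmere — 2 in total.

2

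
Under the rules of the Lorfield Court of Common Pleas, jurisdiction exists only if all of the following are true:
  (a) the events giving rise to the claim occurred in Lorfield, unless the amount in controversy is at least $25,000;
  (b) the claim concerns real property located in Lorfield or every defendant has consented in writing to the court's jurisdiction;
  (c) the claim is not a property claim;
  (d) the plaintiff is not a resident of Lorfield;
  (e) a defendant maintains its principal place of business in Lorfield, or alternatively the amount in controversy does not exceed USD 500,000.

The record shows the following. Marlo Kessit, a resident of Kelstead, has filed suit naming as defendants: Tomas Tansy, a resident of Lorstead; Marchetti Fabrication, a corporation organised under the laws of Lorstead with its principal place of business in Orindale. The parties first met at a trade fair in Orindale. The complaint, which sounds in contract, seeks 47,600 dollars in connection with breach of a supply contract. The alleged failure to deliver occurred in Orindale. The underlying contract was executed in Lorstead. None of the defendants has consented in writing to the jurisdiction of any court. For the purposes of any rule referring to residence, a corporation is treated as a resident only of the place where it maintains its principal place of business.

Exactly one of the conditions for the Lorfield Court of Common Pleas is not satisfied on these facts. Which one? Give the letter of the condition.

(b)

The Lorfield Court of Common Pleas:
  (a) The operative events occurred in Orindale, not Lorfield. The proviso rescues it, though: the amount in controversy is 47,600 dollars, which meets the USD 25,000 floor. Satisfied.
  (b) The claim does not concern real property; no such written consent has been filed — none of the alternatives is met. Condition not met.
  (c) The claim is a contract claim, not a property claim. Met.
  (d) The plaintiff resides in Kelstead, which is not Lorfield. Satisfied.
  (e) The amount in controversy is 47,600 dollars, within the 500,000 dollars ceiling, so this disjunct is met. Satisfied.
Only condition (b) fails.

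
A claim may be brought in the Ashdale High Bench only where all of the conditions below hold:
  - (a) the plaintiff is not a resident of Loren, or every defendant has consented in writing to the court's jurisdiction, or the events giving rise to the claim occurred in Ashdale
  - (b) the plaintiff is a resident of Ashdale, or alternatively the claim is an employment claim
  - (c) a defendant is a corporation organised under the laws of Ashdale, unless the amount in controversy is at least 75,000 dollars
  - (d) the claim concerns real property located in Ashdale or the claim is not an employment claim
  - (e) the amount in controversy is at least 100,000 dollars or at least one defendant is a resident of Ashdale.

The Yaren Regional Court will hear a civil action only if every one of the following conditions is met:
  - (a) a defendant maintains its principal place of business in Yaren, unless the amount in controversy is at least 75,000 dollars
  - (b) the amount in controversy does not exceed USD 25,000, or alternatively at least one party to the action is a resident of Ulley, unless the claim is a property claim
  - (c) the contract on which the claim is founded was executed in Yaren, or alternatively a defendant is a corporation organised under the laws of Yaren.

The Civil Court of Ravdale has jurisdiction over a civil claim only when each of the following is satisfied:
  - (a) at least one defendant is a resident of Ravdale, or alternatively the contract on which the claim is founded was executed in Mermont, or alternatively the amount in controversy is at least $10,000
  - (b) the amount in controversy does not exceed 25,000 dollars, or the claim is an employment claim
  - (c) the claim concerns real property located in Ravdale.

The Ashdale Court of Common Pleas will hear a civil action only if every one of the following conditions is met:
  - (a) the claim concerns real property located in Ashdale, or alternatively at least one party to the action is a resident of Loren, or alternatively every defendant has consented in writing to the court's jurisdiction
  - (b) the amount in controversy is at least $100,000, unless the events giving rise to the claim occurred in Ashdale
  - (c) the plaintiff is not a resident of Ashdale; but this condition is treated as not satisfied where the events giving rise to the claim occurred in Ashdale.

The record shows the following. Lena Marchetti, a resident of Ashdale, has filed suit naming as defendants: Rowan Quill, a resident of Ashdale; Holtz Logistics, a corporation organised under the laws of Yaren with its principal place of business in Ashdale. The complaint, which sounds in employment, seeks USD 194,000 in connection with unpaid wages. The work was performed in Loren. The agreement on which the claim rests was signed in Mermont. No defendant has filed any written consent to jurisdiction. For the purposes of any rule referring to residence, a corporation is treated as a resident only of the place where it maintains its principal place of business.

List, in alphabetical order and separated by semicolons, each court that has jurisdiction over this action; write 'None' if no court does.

The Ashdale High Bench:
  (a) The plaintiff resides in Ashdale, which is not Loren — that alternative is enough. Met.
  (b) The plaintiff resides in Ashdale, so one alternative holds. Met.
  (c) The corporate defendant(s) are organised in Yaren, not Ashdale. But the amount in controversy is 194,000 dollars, which meets the 75,000 dollars floor, and the 'unless' clause therefore excuses the requirement. Condition met.
  (d) The claim does not concern real property; the claim is an employment claim — no alternative holds. Fails.
  (e) The amount in controversy is USD 194,000, which meets the 100,000 dollars floor, so this disjunct is met. Met.
  → The court lacks jurisdiction.
The Yaren Regional Court:
  (a) The corporate defendant(s) have their principal place of business in Ashdale, not Yaren. The proviso rescues it, though: the amount in controversy is $194,000, which meets the 75,000 dollars floor. Met.
  (b) The amount in controversy is USD 194,000, above the $25,000 ceiling; no party resides in Ulley — none of the alternatives is met. And the claim is an employment claim, not a property claim, so the proviso does not save it. Not met.
  (c) Holtz Logistics is organised under the laws of Yaren — that alternative is enough. Satisfied.
  → The court lacks jurisdiction.
The Civil Court of Ravdale:
  (a) The contract was executed in Mermont, so this disjunct is met. Met.
  (b) The claim is an employment claim — that alternative is enough. Met.
  (c) The claim does not concern real property. Condition not met.
  → The court lacks jurisdiction.
The Ashdale Court of Common Pleas:
  (a) The claim does not concern real property; no party resides in Loren; no such written consent has been filed — no alternative holds. Fails.
  (b) The amount in controversy is USD 194,000, which meets the 100,000 dollars floor. Satisfied.
  (c) The plaintiff resides in Ashdale. Condition not met.
  → At least one condition fails; no jurisdiction.

None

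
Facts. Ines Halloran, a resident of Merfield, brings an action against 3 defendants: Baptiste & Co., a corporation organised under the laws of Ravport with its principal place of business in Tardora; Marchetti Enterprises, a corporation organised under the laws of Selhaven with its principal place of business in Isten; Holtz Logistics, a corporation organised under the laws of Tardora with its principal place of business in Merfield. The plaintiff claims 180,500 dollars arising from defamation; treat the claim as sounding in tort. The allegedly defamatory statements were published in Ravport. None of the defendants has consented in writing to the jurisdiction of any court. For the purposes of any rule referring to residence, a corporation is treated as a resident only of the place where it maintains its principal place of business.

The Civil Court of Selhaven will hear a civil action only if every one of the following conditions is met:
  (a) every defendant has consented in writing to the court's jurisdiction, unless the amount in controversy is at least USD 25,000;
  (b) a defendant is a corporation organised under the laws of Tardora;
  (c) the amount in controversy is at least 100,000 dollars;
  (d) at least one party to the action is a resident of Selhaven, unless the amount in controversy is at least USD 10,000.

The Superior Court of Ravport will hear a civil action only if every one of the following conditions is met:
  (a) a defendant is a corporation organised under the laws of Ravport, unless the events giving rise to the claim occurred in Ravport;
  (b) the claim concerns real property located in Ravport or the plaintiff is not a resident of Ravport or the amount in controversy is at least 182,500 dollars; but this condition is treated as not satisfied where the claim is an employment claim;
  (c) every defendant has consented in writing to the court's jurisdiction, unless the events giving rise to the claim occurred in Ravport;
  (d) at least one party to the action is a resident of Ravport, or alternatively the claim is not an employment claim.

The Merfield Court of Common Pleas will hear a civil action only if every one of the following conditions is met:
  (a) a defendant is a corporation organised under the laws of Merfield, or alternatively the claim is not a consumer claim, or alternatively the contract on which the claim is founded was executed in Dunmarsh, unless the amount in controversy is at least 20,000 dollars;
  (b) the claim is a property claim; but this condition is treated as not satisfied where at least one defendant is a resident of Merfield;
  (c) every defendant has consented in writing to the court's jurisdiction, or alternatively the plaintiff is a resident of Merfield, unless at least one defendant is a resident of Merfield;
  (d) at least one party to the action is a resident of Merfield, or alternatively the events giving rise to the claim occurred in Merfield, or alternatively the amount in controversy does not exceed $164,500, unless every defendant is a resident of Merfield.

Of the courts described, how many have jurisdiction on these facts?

The Civil Court of Selhaven:
  (a) No such written consent has been filed. However, the amount in controversy is $180,500, which meets the USD 25,000 floor, so the 'unless' proviso supplies this condition. Met.
  (b) Holtz Logistics is organised under the laws of Tardora. Condition met.
  (c) The amount in controversy is USD 180,500, which meets the $100,000 floor. Met.
  (d) No party resides in Selhaven. But the amount in controversy is USD 180,500, which meets the 10,000 dollars floor, and the 'unless' clause therefore excuses the requirement. Satisfied.
  → Every requirement is satisfied — jurisdiction.
The Superior Court of Ravport:
  (a) Baptiste & Co. is organised under the laws of Ravport. Condition met.
  (b) The plaintiff resides in Merfield, which is not Ravport, which satisfies one of the alternatives. The carve-out does not apply: the claim is a tort claim, not an employment claim. Met.
  (c) No such written consent has been filed. But the operative events occurred in Ravport, and the 'unless' clause therefore excuses the requirement. Met.
  (d) The claim is a tort claim, not an employment claim, so one alternative holds. Met.
  → All conditions met; jurisdiction exists.
The Merfield Court of Common Pleas:
  (a) The claim is a tort claim, not a consumer claim — that alternative is enough. Met.
  (b) The claim is a tort claim, not a property claim. Condition not met.
  (c) The plaintiff resides in Merfield, which satisfies one of the alternatives. Satisfied.
  (d) Ines Halloran resides in Merfield, so one alternative holds. Satisfied.
  → The court lacks jurisdiction.
Courts with jurisdiction: the Civil Court of Selhaven, the Superior Court of Ravport — 2 in total.

2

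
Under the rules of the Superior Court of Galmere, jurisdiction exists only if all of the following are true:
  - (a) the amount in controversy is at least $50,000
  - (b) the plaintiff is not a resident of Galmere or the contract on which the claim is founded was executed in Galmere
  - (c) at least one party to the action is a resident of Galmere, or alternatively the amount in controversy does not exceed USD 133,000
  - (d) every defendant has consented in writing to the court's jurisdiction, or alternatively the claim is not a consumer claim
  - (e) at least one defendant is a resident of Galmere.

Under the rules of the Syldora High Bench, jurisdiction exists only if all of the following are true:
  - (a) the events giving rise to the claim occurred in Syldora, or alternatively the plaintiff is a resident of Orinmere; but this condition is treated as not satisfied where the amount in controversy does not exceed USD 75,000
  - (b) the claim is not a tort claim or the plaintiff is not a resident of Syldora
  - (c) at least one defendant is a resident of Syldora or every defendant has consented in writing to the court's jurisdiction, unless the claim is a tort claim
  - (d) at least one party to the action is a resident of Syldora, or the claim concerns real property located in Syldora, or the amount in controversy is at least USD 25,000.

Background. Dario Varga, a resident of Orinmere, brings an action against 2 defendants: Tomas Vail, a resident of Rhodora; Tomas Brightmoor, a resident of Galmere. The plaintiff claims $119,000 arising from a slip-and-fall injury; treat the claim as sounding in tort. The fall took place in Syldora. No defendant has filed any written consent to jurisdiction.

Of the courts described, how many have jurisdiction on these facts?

The Superior Court of Galmere:
  (a) The amount in controversy is $119,000, which meets the USD 50,000 floor. Satisfied.
  (b) The plaintiff resides in Orinmere, which is not Galmere, so this disjunct is met. Satisfied.
  (c) Tomas Brightmoor resides in Galmere, so one alternative holds. Met.
  (d) The claim is a tort claim, not a consumer claim — that alternative is enough. Met.
  (e) Tomas Brightmoor resides in Galmere. Satisfied.
  → All conditions met; jurisdiction exists.
The Syldora High Bench:
  (a) The operative events occurred in Syldora, so one alternative holds. And the carve-out is inapplicable — the amount in controversy is 119,000 dollars, above the $75,000 ceiling. Condition met.
  (b) The plaintiff resides in Orinmere, which is not Syldora, which satisfies one of the alternatives. Condition met.
  (c) No defendant resides in Syldora (they reside in Rhodora, Galmere); no such written consent has been filed — none of the alternatives is met. But the claim is a tort claim, and the 'unless' clause therefore excuses the requirement. Met.
  (d) The amount in controversy is USD 119,000, which meets the USD 25,000 floor, so one alternative holds. Condition met.
  → All conditions met; jurisdiction exists.
Courts with jurisdiction: the Superior Court of Galmere, the Syldora High Bench — 2 in total.

2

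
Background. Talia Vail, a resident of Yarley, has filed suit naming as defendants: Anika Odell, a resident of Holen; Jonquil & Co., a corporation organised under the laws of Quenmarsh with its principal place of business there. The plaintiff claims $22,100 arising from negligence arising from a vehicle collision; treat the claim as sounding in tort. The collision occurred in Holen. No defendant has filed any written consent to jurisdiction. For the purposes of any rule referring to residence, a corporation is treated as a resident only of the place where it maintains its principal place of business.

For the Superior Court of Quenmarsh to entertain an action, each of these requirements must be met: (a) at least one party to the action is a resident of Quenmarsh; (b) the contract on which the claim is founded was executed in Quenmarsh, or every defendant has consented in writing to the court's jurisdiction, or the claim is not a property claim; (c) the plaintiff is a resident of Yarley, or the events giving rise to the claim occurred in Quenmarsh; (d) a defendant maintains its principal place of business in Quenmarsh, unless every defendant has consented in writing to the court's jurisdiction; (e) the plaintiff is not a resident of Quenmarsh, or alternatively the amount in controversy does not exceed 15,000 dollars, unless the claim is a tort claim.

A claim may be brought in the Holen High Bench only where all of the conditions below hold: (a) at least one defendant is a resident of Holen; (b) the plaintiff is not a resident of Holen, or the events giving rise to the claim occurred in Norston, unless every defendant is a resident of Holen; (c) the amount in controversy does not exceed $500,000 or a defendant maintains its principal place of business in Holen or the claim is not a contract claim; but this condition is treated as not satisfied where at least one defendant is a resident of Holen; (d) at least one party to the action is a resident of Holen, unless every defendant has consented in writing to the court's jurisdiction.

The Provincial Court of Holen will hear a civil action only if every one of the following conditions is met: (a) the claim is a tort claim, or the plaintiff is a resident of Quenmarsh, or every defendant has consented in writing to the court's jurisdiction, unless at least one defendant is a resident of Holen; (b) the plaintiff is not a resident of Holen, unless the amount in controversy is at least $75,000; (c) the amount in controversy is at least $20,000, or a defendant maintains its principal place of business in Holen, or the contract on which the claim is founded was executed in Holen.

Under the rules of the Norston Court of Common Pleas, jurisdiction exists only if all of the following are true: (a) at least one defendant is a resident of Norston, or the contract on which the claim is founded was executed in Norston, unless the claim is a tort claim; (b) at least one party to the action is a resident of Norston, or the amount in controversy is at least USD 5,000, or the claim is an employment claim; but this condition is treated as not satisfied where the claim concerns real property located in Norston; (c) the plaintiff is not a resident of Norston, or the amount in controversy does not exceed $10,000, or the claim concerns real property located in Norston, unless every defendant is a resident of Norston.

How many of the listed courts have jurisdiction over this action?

The Superior Court of Quenmarsh:
  (a) Jonquil & Co. resides in Quenmarsh. Condition met.
  (b) The claim is a tort claim, not a property claim, so this disjunct is met. Condition met.
  (c) The plaintiff resides in Yarley, which satisfies one of the alternatives. Condition met.
  (d) Jonquil & Co. has its principal place of business in Quenmarsh. Met.
  (e) The plaintiff resides in Yarley, which is not Quenmarsh, so this disjunct is met. Met.
  → The court has jurisdiction.
The Holen High Bench:
  (a) Anika Odell resides in Holen. Satisfied.
  (b) The plaintiff resides in Yarley, which is not Holen — that alternative is enough. Met.
  (c) The amount in controversy is 22,100 dollars, within the USD 500,000 ceiling — that alternative is enough. But Anika Odell resides in Holen, triggering the carve-out and defeating this condition. Condition not met.
  (d) Anika Odell resides in Holen. Met.
  → Not every requirement is met — no jurisdiction.
The Provincial Court of Holen:
  (a) The claim is a tort claim, which satisfies one of the alternatives. Satisfied.
  (b) The plaintiff resides in Yarley, which is not Holen. Met.
  (c) The amount in controversy is 22,100 dollars, which meets the USD 20,000 floor — that alternative is enough. Met.
  → Every requirement is satisfied — jurisdiction.
The Norston Court of Common Pleas:
  (a) No defendant resides in Norston (they reside in Holen, Quenmarsh); no contract (and hence no place of execution) is alleged — no alternative holds. But the claim is a tort claim, and the 'unless' clause therefore excuses the requirement. Met.
  (b) The amount in controversy is $22,100, which meets the USD 5,000 floor, so this disjunct is met. The carve-out does not apply: the claim does not concern real property. Met.
  (c) The plaintiff resides in Yarley, which is not Norston — that alternative is enough. Satisfied.
  → Jurisdiction lies.
Courts with jurisdiction: the Superior Court of Quenmarsh, the Provincial Court of Holen, the Norston Court of Common Pleas — 3 in total.

3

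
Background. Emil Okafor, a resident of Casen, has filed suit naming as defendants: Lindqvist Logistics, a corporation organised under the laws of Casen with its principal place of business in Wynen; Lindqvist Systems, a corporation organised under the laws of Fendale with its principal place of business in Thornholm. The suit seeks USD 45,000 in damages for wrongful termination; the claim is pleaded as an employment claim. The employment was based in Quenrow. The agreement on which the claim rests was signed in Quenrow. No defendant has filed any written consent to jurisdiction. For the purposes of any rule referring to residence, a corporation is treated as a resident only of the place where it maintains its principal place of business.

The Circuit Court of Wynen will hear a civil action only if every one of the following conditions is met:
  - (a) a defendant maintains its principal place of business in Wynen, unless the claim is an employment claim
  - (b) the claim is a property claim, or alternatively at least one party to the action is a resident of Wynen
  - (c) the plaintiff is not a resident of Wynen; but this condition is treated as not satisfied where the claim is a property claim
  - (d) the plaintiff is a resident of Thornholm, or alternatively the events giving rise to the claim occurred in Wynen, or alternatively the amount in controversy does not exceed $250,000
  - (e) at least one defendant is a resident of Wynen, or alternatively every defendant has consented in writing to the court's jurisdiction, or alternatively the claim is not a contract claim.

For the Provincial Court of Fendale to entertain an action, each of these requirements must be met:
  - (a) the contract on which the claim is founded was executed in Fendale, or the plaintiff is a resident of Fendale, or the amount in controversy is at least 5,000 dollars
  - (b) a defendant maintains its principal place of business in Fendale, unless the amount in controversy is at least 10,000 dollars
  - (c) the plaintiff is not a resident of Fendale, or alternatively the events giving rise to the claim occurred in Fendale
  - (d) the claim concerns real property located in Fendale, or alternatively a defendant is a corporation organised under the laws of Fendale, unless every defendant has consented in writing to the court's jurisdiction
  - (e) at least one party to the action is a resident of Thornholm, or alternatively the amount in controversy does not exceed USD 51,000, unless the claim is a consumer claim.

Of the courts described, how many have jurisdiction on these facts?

2

The Circuit Court of Wynen:
  (a) Lindqvist Logistics has its principal place of business in Wynen. Met.
  (b) Lindqvist Logistics resides in Wynen, so this disjunct is met. Met.
  (c) The plaintiff resides in Casen, which is not Wynen. The exception is not triggered, since the claim is an employment claim, not a property claim. Condition met.
  (d) The amount in controversy is USD 45,000, within the 250,000 dollars ceiling, which satisfies one of the alternatives. Satisfied.
  (e) Lindqvist Logistics resides in Wynen, so this disjunct is met. Met.
  → Jurisdiction lies.
The Provincial Court of Fendale:
  (a) The amount in controversy is 45,000 dollars, which meets the 5,000 dollars floor, so this disjunct is met. Met.
  (b) The corporate defendant(s) have their principal place of business in Thornholm, Wynen, not Fendale. But the amount in controversy is $45,000, which meets the USD 10,000 floor, and the 'unless' clause therefore excuses the requirement. Satisfied.
  (c) The plaintiff resides in Casen, which is not Fendale — that alternative is enough. Met.
  (d) Lindqvist Systems is organised under the laws of Fendale, which satisfies one of the alternatives. Condition met.
  (e) Lindqvist Systems resides in Thornholm, so one alternative holds. Met.
  → Jurisdiction lies.
Courts with jurisdiction: the Circuit Court of Wynen, the Provincial Court of Fendale — 2 in total.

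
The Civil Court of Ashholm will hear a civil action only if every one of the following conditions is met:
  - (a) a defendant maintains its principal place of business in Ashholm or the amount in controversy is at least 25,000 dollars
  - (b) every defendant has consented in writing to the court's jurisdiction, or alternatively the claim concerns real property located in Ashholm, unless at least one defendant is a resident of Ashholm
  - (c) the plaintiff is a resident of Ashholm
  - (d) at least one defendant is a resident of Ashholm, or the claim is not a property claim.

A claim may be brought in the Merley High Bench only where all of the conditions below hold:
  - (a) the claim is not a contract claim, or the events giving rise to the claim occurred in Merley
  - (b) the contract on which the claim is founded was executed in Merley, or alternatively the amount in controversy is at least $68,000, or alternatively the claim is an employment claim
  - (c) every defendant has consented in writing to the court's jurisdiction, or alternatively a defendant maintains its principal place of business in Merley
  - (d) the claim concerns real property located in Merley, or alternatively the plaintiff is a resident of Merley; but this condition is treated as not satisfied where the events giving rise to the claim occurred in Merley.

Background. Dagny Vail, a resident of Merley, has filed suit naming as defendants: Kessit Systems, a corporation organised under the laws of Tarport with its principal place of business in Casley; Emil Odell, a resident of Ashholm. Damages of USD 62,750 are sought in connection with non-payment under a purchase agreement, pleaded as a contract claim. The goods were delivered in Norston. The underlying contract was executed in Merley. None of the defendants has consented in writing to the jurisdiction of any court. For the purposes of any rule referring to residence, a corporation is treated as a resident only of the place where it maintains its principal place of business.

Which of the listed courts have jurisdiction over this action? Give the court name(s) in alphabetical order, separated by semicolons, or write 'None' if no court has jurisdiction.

The Civil Court of Ashholm:
  (a) The amount in controversy is USD 62,750, which meets the USD 25,000 floor, so one alternative holds. Met.
  (b) No such written consent has been filed; the claim does not concern real property — none of the alternatives is met. But Emil Odell resides in Ashholm, and the 'unless' clause therefore excuses the requirement. Condition met.
  (c) The plaintiff resides in Merley, not Ashholm. Not satisfied.
  (d) Emil Odell resides in Ashholm, so one alternative holds. Satisfied.
  → Not every requirement is met — no jurisdiction.
The Merley High Bench:
  (a) The claim is a contract claim; the operative events occurred in Norston, not Merley — none of the alternatives is met. Not satisfied.
  (b) The contract was executed in Merley, which satisfies one of the alternatives. Condition met.
  (c) No such written consent has been filed; the corporate defendant(s) have their principal place of business in Casley, not Merley — no alternative holds. Condition not met.
  (d) The plaintiff resides in Merley — that alternative is enough. The carve-out does not apply: the operative events occurred in Norston, not Merley. Met.
  → Not every requirement is met — no jurisdiction.

None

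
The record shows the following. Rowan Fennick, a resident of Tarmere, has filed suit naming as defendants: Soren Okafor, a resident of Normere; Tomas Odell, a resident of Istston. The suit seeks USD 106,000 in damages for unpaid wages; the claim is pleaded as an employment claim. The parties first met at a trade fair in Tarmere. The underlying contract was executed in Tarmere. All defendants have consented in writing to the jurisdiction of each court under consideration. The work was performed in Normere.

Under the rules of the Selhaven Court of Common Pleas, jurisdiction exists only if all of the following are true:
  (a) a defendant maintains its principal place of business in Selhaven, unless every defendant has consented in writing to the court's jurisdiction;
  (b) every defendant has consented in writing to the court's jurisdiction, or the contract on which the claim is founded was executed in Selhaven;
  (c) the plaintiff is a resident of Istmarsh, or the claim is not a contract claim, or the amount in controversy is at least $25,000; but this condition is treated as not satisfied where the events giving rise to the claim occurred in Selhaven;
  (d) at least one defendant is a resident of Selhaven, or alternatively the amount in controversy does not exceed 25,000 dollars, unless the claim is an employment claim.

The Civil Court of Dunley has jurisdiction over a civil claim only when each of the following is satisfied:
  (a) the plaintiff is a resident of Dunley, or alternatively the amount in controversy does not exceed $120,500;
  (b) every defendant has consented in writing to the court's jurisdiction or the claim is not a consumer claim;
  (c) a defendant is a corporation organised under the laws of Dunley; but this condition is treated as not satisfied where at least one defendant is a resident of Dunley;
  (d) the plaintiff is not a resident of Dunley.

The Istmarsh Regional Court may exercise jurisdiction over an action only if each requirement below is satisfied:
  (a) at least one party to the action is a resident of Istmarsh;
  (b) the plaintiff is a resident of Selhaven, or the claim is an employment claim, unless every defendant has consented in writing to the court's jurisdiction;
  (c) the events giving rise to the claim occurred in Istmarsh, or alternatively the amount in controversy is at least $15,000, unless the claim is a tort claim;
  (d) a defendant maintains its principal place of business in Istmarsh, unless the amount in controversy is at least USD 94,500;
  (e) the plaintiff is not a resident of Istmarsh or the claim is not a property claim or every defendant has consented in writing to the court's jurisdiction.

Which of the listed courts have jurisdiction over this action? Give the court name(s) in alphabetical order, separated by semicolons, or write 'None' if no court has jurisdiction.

the Selhaven Court of Common Pleas

The Selhaven Court of Common Pleas:
  (a) No defendant is a corporation. However, every defendant has filed written consent, so the 'unless' proviso supplies this condition. Satisfied.
  (b) Every defendant has filed written consent, which satisfies one of the alternatives. Condition met.
  (c) The claim is an employment claim, not a contract claim, so this disjunct is met. And the carve-out is inapplicable — the operative events occurred in Normere, not Selhaven. Condition met.
  (d) No defendant resides in Selhaven (they reside in Normere, Istston); the amount in controversy is $106,000, above the 25,000 dollars ceiling — none of the alternatives is met. However, the claim is an employment claim, so the 'unless' proviso supplies this condition. Met.
  → Every requirement is satisfied — jurisdiction.
The Civil Court of Dunley:
  (a) The amount in controversy is USD 106,000, within the $120,500 ceiling, so one alternative holds. Satisfied.
  (b) Every defendant has filed written consent, so one alternative holds. Met.
  (c) No defendant is a corporation. Fails.
  (d) The plaintiff resides in Tarmere, which is not Dunley. Satisfied.
  → At least one condition fails; no jurisdiction.
The Istmarsh Regional Court:
  (a) No party resides in Istmarsh. Not satisfied.
  (b) The claim is an employment claim, which satisfies one of the alternatives. Met.
  (c) The amount in controversy is 106,000 dollars, which meets the 15,000 dollars floor — that alternative is enough. Satisfied.
  (d) No defendant is a corporation. The proviso rescues it, though: the amount in controversy is 106,000 dollars, which meets the $94,500 floor. Satisfied.
  (e) The plaintiff resides in Tarmere, which is not Istmarsh, which satisfies one of the alternatives. Satisfied.
  → No jurisdiction.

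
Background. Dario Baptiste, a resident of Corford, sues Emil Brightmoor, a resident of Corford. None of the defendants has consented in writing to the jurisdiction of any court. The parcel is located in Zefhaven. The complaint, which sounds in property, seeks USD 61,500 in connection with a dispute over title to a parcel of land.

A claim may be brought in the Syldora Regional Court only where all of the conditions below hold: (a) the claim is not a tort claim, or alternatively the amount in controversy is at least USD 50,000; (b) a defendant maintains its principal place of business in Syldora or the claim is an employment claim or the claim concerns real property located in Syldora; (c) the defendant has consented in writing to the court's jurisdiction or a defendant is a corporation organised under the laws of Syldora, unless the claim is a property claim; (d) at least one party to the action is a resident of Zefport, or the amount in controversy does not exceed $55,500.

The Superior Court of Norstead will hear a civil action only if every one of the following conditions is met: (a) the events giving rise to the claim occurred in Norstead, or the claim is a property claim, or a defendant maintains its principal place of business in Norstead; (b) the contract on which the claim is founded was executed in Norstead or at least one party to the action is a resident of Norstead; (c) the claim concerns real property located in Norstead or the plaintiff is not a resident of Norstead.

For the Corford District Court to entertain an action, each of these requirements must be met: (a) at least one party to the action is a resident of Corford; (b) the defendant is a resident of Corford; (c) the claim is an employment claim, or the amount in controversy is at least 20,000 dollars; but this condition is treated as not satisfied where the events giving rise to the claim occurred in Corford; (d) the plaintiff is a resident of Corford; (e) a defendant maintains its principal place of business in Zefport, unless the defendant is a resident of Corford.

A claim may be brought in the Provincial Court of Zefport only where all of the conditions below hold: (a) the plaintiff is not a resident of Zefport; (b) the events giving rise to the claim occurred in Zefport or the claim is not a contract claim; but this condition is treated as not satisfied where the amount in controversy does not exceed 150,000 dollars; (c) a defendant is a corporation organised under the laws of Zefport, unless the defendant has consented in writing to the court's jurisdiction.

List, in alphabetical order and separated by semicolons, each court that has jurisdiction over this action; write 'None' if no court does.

the Corford District Court

The Syldora Regional Court:
  (a) The claim is a property claim, not a tort claim, so this disjunct is met. Satisfied.
  (b) No defendant is a corporation; the claim is a property claim, not an employment claim; the property lies in Zefhaven, not Syldora — none of the alternatives is met. Not met.
  (c) No such written consent has been filed; no defendant is a corporation — every alternative fails. However, the claim is a property claim, so the 'unless' proviso supplies this condition. Met.
  (d) No party resides in Zefport; the amount in controversy is USD 61,500, above the 55,500 dollars ceiling — every alternative fails. Not satisfied.
  → At least one condition fails; no jurisdiction.
The Superior Court of Norstead:
  (a) The claim is a property claim — that alternative is enough. Condition met.
  (b) No contract (and hence no place of execution) is alleged; no party resides in Norstead — none of the alternatives is met. Fails.
  (c) The plaintiff resides in Corford, which is not Norstead, so one alternative holds. Met.
  → At least one condition fails; no jurisdiction.
The Corford District Court:
  (a) Dario Baptiste resides in Corford. Satisfied.
  (b) The defendant resides in Corford. Condition met.
  (c) The amount in controversy is 61,500 dollars, which meets the USD 20,000 floor, which satisfies one of the alternatives. And the carve-out is inapplicable — the operative events occurred in Zefhaven, not Corford. Satisfied.
  (d) The plaintiff resides in Corford. Condition met.
  (e) No defendant is a corporation. But the defendant resides in Corford, and the 'unless' clause therefore excuses the requirement. Met.
  → The court has jurisdiction.
The Provincial Court of Zefport:
  (a) The plaintiff resides in Corford, which is not Zefport. Met.
  (b) The claim is a property claim, not a contract claim, so this disjunct is met. However, the amount in controversy is 61,500 dollars, within the USD 150,000 ceiling, which falls within the stated exception and so defeats the condition. Not met.
  (c) No defendant is a corporation. The proviso offers no rescue either, since no such written consent has been filed. Not satisfied.
  → The court lacks jurisdiction.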